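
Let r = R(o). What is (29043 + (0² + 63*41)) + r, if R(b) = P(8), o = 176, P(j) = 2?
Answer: 31628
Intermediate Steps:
R(b) = 2
r = 2
(29043 + (0² + 63*41)) + r = (29043 + (0² + 63*41)) + 2 = (29043 + (0 + 2583)) + 2 = (29043 + 2583) + 2 = 31626 + 2 = 31628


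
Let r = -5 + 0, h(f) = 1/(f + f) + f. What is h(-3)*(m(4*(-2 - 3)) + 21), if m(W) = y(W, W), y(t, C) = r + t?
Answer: 38/3 ≈ 12.667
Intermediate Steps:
h(f) = f + 1/(2*f) (h(f) = 1/(2*f) + f = f + 1/(2*f))
r = -5
y(t, C) = -5 + t
m(W) = -5 + W
h(-3)*(m(4*(-2 - 3)) + 21) = (-3 + (½)/(-3))*((-5 + 4*(-2 - 3)) + 21) = (-3 + (½)*(-⅓))*((-5 + 4*(-5)) + 21) = (-3 - ⅙)*((-5 - 20) + 21) = -19*(-25 + 21)/6 = -19/6*(-4) = 38/3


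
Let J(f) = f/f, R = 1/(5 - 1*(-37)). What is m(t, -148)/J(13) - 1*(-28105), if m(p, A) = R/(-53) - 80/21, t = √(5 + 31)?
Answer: 20851083/742 ≈ 28101.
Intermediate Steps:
R = 1/42 (R = 1/(5 + 37) = 1/42 ≈ 0.023810)
J(f) = 1
t = 6 (t = √36 = 6)
m(p, A) = -2827/742 (m(p, A) = (1/42)/(-53) - 80/21 = (1/42)*(-1/53) - 80*1/21 = -1/2226 - 80/21 = -2827/742)
m(t, -148)/J(13) - 1*(-28105) = -2827/742/1 - 1*(-28105) = -2827/742*1 + 28105 = -2827/742 + 28105 = 20851083/742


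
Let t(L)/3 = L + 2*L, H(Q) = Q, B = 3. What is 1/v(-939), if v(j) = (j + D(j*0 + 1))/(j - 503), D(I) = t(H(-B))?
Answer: 103/69 ≈ 1.4928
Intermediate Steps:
t(L) = 9*L (t(L) = 3*(L + 2*L) = 3*(3*L) = 9*L)
D(I) = -27 (D(I) = 9*(-1*3) = 9*(-3) = -27)
v(j) = (-27 + j)/(-503 + j) (v(j) = (j - 27)/(j - 503) = (-27 + j)/(-503 + j))
1/v(-939) = 1/((-27 - 939)/(-503 - 939)) = 1/(-966/(-1442)) = 1/(-1/1442*(-966)) = 1/(69/103) = 103/69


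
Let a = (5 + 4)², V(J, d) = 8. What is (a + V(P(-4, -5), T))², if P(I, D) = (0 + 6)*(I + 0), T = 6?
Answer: 7921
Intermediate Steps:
P(I, D) = 6*I
a = 81 (a = 9² = 81)
(a + V(P(-4, -5), T))² = (81 + 8)² = 89² = 7921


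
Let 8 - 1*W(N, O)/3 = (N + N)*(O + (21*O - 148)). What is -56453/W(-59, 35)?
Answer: -56453/220212 ≈ -0.25636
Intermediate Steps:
W(N, O) = 24 - 6*N*(-148 + 22*O) (W(N, O) = 24 - 3*(N + N)*(O + (21*O - 148)) = 24 - 3*2*N*(O + (-148 + 21*O)) = 24 - 3*2*N*(-148 + 22*O) = 24 - 6*N*(-148 + 22*O))
-56453/W(-59, 35) = -56453/(24 + 888*(-59) - 132*(-59)*35) = -56453/(24 - 52392 + 272580) = -56453/220212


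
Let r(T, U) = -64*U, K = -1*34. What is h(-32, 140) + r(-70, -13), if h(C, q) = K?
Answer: 798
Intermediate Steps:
K = -34
h(C, q) = -34
h(-32, 140) + r(-70, -13) = -34 - 64*(-13) = -34 + 832 = 798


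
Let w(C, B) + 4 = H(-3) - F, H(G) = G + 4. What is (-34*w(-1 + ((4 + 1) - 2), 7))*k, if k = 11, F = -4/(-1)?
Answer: 2618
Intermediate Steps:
F = 4 (F = -4*(-1) = 4)
H(G) = 4 + G
w(C, B) = -7 (w(C, B) = -4 + ((4 - 3) - 1*4) = -4 + (1 - 4) = -4 - 3 = -7)
(-34*w(-1 + ((4 + 1) - 2), 7))*k = -34*(-7)*11 = 238*11 = 2618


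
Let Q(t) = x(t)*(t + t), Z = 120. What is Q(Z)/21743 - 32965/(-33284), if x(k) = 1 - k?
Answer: -13754885/42570236 ≈ -0.32311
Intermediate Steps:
Q(t) = 2*t*(1 - t) (Q(t) = (1 - t)*(t + t) = (1 - t)*(2*t) = 2*t*(1 - t))
Q(Z)/21743 - 32965/(-33284) = (2*120*(1 - 1*120))/21743 - 32965/(-33284) = (2*120*(1 - 120))*(1/21743) - 32965*(-1/33284) = (2*120*(-119))*(1/21743) + 32965/33284 = -28560*1/21743 + 32965/33284 = -1680/1279 + 32965/33284 = -13754885/42570236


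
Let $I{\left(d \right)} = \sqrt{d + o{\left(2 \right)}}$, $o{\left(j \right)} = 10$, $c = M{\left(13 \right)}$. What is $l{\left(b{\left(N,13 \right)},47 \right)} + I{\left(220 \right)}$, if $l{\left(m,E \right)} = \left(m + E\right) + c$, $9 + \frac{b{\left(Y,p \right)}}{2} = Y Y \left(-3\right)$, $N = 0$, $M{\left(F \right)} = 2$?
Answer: $31 + \sqrt{230} \approx 46.166$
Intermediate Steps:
$c = 2$
$b{\left(Y,p \right)} = -18 - 6 Y^{2}$ ($b{\left(Y,p \right)} = -18 + 2 Y Y \left(-3\right) = -18 + 2 Y^{2} \left(-3\right) = -18 + 2 \left(- 3 Y^{2}\right) = -18 - 6 Y^{2}$)
$l{\left(m,E \right)} = 2 + E + m$ ($l{\left(m,E \right)} = \left(m + E\right) + 2 = \left(E + m\right) + 2 = 2 + E + m$)
$I{\left(d \right)} = \sqrt{10 + d}$ ($I{\left(d \right)} = \sqrt{d + 10} = \sqrt{10 + d}$)
$l{\left(b{\left(N,13 \right)},47 \right)} + I{\left(220 \right)} = \left(2 + 47 - \left(18 + 6 \cdot 0^{2}\right)\right) + \sqrt{10 + 220} = \left(2 + 47 - 18\right) + \sqrt{230} = 31 + \sqrt{230}$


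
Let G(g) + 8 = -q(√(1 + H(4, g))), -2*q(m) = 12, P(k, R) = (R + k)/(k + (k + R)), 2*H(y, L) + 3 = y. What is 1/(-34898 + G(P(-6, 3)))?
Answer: -1/34900 ≈ -2.8653e-5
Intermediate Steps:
H(y, L) = -3/2 + y/2
P(k, R) = (R + k)/(R + 2*k) (P(k, R) = (R + k)/(k + (R + k)) = (R + k)/(R + 2*k))
q(m) = -6 (q(m) = -½*12 = -6)
G(g) = -2 (G(g) = -8 - 1*(-6) = -8 + 6 = -2)
1/(-34898 + G(P(-6, 3))) = 1/(-34898 - 2) = 1/(-34900) = -1/34900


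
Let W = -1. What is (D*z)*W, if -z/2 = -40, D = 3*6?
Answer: -1440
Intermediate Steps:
D = 18
z = 80 (z = -2*(-40) = 80)
(D*z)*W = (18*80)*(-1) = 1440*(-1) = -1440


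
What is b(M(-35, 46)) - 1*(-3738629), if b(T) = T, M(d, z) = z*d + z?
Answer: 3737065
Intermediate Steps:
M(d, z) = z + d*z (M(d, z) = d*z + z = z + d*z)
b(M(-35, 46)) - 1*(-3738629) = 46*(1 - 35) - 1*(-3738629) = 46*(-34) + 3738629 = -1564 + 3738629 = 3737065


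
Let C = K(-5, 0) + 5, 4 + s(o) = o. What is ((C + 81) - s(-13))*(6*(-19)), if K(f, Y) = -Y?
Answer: -11742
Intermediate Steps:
s(o) = -4 + o
C = 5 (C = -1*0 + 5 = 0 + 5 = 5)
((C + 81) - s(-13))*(6*(-19)) = ((5 + 81) - (-4 - 13))*(6*(-19)) = (86 - 1*(-17))*(-114) = (86 + 17)*(-114) = 103*(-114) = -11742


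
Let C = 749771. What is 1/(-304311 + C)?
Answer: 1/445460 ≈ 2.2449e-6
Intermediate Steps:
1/(-304311 + C) = 1/(-304311 + 749771) = 1/445460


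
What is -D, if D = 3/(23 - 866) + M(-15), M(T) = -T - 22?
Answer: 1968/281 ≈ 7.0036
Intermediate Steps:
M(T) = -22 - T
D = -1968/281 (D = 3/(23 - 866) + (-22 - 1*(-15)) = 3/(-843) + (-22 + 15) = 3*(-1/843) - 7 = -1/281 - 7 = -1968/281 ≈ -7.0036)
-D = -1*(-1968/281) = 1968/281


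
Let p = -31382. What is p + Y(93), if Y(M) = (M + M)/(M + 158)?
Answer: -7876696/251 ≈ -31381.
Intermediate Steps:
Y(M) = 2*M/(158 + M) (Y(M) = (2*M)/(158 + M) = 2*M/(158 + M))
p + Y(93) = -31382 + 2*93/(158 + 93) = -31382 + 2*93/251 = -31382 + 2*93*(1/251) = -31382 + 186/251 = -7876696/251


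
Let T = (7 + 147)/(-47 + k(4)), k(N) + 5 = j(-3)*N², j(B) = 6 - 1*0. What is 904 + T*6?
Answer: 925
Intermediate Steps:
j(B) = 6 (j(B) = 6 + 0 = 6)
k(N) = -5 + 6*N²
T = 7/2 (T = (7 + 147)/(-47 + (-5 + 6*4²)) = 154/(-47 + (-5 + 6*16)) = 154/(-47 + (-5 + 96)) = 154/(-47 + 91) = 154/44 = 154*(1/44) = 7/2 ≈ 3.5000)
904 + T*6 = 904 + (7/2)*6 = 904 + 21 = 925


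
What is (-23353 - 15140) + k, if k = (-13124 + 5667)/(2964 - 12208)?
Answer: -355821835/9244 ≈ -38492.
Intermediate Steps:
k = 7457/9244 (k = -7457/(-9244) = -7457*(-1/9244) = 7457/9244 ≈ 0.80669)
(-23353 - 15140) + k = (-23353 - 15140) + 7457/9244 = -38493 + 7457/9244 = -355821835/9244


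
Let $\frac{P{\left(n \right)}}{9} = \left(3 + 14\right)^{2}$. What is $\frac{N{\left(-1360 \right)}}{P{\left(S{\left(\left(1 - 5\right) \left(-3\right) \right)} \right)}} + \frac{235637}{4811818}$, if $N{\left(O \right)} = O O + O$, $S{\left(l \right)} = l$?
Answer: $\frac{58130767269}{81800906} \approx 710.64$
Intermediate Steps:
$P{\left(n \right)} = 2601$ ($P{\left(n \right)} = 9 \left(3 + 14\right)^{2} = 9 \cdot 17^{2} = 9 \cdot 289 = 2601$)
$N{\left(O \right)} = O + O^{2}$ ($N{\left(O \right)} = O^{2} + O = O + O^{2}$)
$\frac{N{\left(-1360 \right)}}{P{\left(S{\left(\left(1 - 5\right) \left(-3\right) \right)} \right)}} + \frac{235637}{4811818} = \frac{\left(-1360\right) \left(1 - 1360\right)}{2601} + \frac{235637}{4811818} = \left(-1360\right) \left(-1359\right) \frac{1}{2601} + 235637 \cdot \frac{1}{4811818} = 1848240 \cdot \frac{1}{2601} + \frac{235637}{4811818} = \frac{12080}{17} + \frac{235637}{4811818} = \frac{58130767269}{81800906}$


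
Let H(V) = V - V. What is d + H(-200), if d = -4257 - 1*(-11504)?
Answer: 7247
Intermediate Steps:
H(V) = 0
d = 7247 (d = -4257 + 11504 = 7247)
d + H(-200) = 7247 + 0 = 7247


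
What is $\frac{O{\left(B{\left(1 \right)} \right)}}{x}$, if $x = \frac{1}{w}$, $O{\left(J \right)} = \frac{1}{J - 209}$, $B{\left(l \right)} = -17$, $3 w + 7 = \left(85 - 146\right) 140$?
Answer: $\frac{2849}{226} \approx 12.606$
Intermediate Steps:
$w = -2849$ ($w = - \frac{7}{3} + \frac{\left(85 - 146\right) 140}{3} = - \frac{7}{3} + \frac{\left(-61\right) 140}{3} = - \frac{7}{3} + \frac{1}{3} \left(-8540\right) = - \frac{7}{3} - \frac{8540}{3} = -2849$)
$O{\left(J \right)} = \frac{1}{-209 + J}$
$x = - \frac{1}{2849}$ ($x = \frac{1}{-2849} = - \frac{1}{2849} \approx -0.000351$)
$\frac{O{\left(B{\left(1 \right)} \right)}}{x} = \frac{1}{\left(-209 - 17\right) \left(- \frac{1}{2849}\right)} = \frac{1}{-226} \left(-2849\right) = \left(- \frac{1}{226}\right) \left(-2849\right) = \frac{2849}{226}$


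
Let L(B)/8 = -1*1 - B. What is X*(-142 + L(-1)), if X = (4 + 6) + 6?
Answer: -2272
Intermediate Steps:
L(B) = -8 - 8*B (L(B) = 8*(-1*1 - B) = 8*(-1 - B) = -8 - 8*B)
X = 16 (X = 10 + 6 = 16)
X*(-142 + L(-1)) = 16*(-142 + (-8 - 8*(-1))) = 16*(-142 + (-8 + 8)) = 16*(-142 + 0) = 16*(-142) = -2272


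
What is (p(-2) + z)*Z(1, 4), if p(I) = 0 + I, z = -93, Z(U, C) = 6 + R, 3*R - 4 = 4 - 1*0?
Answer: -2470/3 ≈ -823.33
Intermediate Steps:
R = 8/3 (R = 4/3 + (4 - 1*0)/3 = 4/3 + (4 + 0)/3 = 4/3 + (⅓)*4 = 4/3 + 4/3 = 8/3 ≈ 2.6667)
Z(U, C) = 26/3 (Z(U, C) = 6 + 8/3 = 26/3)
p(I) = I
(p(-2) + z)*Z(1, 4) = (-2 - 93)*(26/3) = -95*26/3 = -2470/3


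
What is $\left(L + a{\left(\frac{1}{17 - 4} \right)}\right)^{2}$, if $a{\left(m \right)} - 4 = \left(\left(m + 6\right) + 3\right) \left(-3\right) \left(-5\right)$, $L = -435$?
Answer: $\frac{14691889}{169} \approx 86934.0$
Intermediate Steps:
$a{\left(m \right)} = 139 + 15 m$ ($a{\left(m \right)} = 4 + \left(\left(m + 6\right) + 3\right) \left(-3\right) \left(-5\right) = 4 + \left(\left(6 + m\right) + 3\right) \left(-3\right) \left(-5\right) = 4 + \left(9 + m\right) \left(-3\right) \left(-5\right) = 4 + \left(-27 - 3 m\right) \left(-5\right) = 4 + \left(135 + 15 m\right) = 139 + 15 m$)
$\left(L + a{\left(\frac{1}{17 - 4} \right)}\right)^{2} = \left(-435 + \left(139 + \frac{15}{17 - 4}\right)\right)^{2} = \left(-435 + \left(139 + \frac{15}{13}\right)\right)^{2} = \left(-435 + \frac{1822}{13}\right)^{2} = \left(- \frac{3833}{13}\right)^{2} = \frac{14691889}{169}$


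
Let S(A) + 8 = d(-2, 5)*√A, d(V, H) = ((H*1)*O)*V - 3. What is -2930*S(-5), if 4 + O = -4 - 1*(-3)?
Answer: 23440 - 137710*I*√5 ≈ 23440.0 - 3.0793e+5*I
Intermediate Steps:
O = -5 (O = -4 + (-4 - 1*(-3)) = -4 + (-4 + 3) = -4 - 1 = -5)
d(V, H) = -3 - 5*H*V (d(V, H) = ((H*1)*(-5))*V - 3 = (H*(-5))*V - 3 = (-5*H)*V - 3 = -5*H*V - 3 = -3 - 5*H*V)
S(A) = -8 + 47*√A (S(A) = -8 + (-3 - 5*5*(-2))*√A = -8 + (-3 + 50)*√A = -8 + 47*√A)
-2930*S(-5) = -2930*(-8 + 47*√(-5)) = -2930*(-8 + 47*(I*√5)) = -2930*(-8 + 47*I*√5) = 23440 - 137710*I*√5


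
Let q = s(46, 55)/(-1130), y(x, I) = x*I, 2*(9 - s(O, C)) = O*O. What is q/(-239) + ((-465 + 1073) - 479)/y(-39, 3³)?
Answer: -11981209/94794570 ≈ -0.12639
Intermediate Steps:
s(O, C) = 9 - O²/2 (s(O, C) = 9 - O*O/2 = 9 - O²/2)
y(x, I) = I*x
q = 1049/1130 (q = (9 - ½*46²)/(-1130) = (9 - ½*2116)*(-1/1130) = (9 - 1058)*(-1/1130) = -1049*(-1/1130) = 1049/1130 ≈ 0.92832)
q/(-239) + ((-465 + 1073) - 479)/y(-39, 3³) = (1049/1130)/(-239) + ((-465 + 1073) - 479)/((3³*(-39))) = (1049/1130)*(-1/239) + (608 - 479)/((27*(-39))) = -1049/270070 + 129/(-1053) = -1049/270070 + 129*(-1/1053) = -1049/270070 - 43/351 = -11981209/94794570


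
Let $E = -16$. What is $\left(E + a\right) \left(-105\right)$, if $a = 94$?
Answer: $-8190$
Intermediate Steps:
$\left(E + a\right) \left(-105\right) = \left(-16 + 94\right) \left(-105\right) = 78 \left(-105\right) = -8190$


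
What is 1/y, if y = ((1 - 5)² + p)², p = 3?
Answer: 1/361 ≈ 0.0027701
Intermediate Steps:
y = 361 (y = ((1 - 5)² + 3)² = ((-4)² + 3)² = (16 + 3)² = 19² = 361)
1/y = 1/361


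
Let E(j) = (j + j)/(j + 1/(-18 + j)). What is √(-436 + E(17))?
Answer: I*√6942/4 ≈ 20.83*I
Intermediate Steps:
E(j) = 2*j/(j + 1/(-18 + j)) (E(j) = (2*j)/(j + 1/(-18 + j)) = 2*j/(j + 1/(-18 + j)))
√(-436 + E(17)) = √(-436 + 2*17*(-18 + 17)/(1 + 17² - 18*17)) = √(-436 + 2*17*(-1)/(1 + 289 - 306)) = √(-436 + 2*17*(-1)/(-16)) = √(-436 + 2*17*(-1/16)*(-1)) = √(-436 + 17/8) = √(-3471/8) = I*√6942/4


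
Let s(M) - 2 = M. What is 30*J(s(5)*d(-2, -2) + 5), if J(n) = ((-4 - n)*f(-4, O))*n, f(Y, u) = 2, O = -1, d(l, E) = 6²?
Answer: -4024620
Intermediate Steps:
s(M) = 2 + M
d(l, E) = 36
J(n) = n*(-8 - 2*n) (J(n) = ((-4 - n)*2)*n = (-8 - 2*n)*n = n*(-8 - 2*n))
30*J(s(5)*d(-2, -2) + 5) = 30*(-2*((2 + 5)*36 + 5)*(4 + ((2 + 5)*36 + 5))) = 30*(-2*(7*36 + 5)*(4 + (7*36 + 5))) = 30*(-2*(252 + 5)*(4 + (252 + 5))) = 30*(-2*257*(4 + 257)) = 30*(-2*257*261) = 30*(-134154) = -4024620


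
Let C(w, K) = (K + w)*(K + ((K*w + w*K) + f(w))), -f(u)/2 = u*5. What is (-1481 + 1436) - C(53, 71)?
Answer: -876353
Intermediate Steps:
f(u) = -10*u (f(u) = -2*u*5 = -10*u)
C(w, K) = (K + w)*(K - 10*w + 2*K*w) (C(w, K) = (K + w)*(K + ((K*w + w*K) - 10*w)) = (K + w)*(K + ((K*w + K*w) - 10*w)) = (K + w)*(K + (2*K*w - 10*w)) = (K + w)*(K + (-10*w + 2*K*w)) = (K + w)*(K - 10*w + 2*K*w))
(-1481 + 1436) - C(53, 71) = (-1481 + 1436) - (71² - 10*53² - 9*71*53 + 2*71*53² + 2*53*71²) = -45 - (5041 - 10*2809 - 33867 + 2*71*2809 + 2*53*5041) = -45 - (5041 - 28090 - 33867 + 398878 + 534346) = -45 - 1*876308 = -45 - 876308 = -876353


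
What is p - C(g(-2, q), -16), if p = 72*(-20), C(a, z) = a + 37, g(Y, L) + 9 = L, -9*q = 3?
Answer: -4403/3 ≈ -1467.7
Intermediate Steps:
q = -⅓ (q = -⅑*3 = -⅓ ≈ -0.33333)
g(Y, L) = -9 + L
C(a, z) = 37 + a
p = -1440
p - C(g(-2, q), -16) = -1440 - (37 + (-9 - ⅓)) = -1440 - (37 - 28/3) = -1440 - 1*83/3 = -1440 - 83/3 = -4403/3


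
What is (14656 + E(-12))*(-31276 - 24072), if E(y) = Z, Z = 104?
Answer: -816936480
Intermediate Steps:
E(y) = 104
(14656 + E(-12))*(-31276 - 24072) = (14656 + 104)*(-31276 - 24072) = 14760*(-55348) = -816936480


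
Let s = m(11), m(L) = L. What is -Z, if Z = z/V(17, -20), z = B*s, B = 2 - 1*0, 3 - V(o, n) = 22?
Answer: 22/19 ≈ 1.1579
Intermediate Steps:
V(o, n) = -19 (V(o, n) = 3 - 1*22 = 3 - 22 = -19)
B = 2 (B = 2 + 0 = 2)
s = 11
z = 22 (z = 2*11 = 22)
Z = -22/19 (Z = 22/(-19) = 22*(-1/19) = -22/19 ≈ -1.1579)
-Z = -1*(-22/19) = 22/19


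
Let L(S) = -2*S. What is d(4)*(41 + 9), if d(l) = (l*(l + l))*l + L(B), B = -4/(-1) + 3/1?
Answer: 5700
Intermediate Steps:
B = 7 (B = -4*(-1) + 3*1 = 4 + 3 = 7)
d(l) = -14 + 2*l³ (d(l) = (l*(l + l))*l - 2*7 = (l*(2*l))*l - 14 = (2*l²)*l - 14 = 2*l³ - 14 = -14 + 2*l³)
d(4)*(41 + 9) = (-14 + 2*4³)*(41 + 9) = (-14 + 2*64)*50 = (-14 + 128)*50 = 114*50 = 5700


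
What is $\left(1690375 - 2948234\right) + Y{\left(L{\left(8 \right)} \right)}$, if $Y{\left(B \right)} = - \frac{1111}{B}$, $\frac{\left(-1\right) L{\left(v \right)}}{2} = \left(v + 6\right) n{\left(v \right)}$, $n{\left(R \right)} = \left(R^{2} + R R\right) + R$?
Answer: $- \frac{4789925961}{3808} \approx -1.2579 \cdot 10^{6}$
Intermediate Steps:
$n{\left(R \right)} = R + 2 R^{2}$ ($n{\left(R \right)} = \left(R^{2} + R^{2}\right) + R = 2 R^{2} + R = R + 2 R^{2}$)
$L{\left(v \right)} = - 2 v \left(1 + 2 v\right) \left(6 + v\right)$ ($L{\left(v \right)} = - 2 \left(v + 6\right) v \left(1 + 2 v\right) = - 2 \left(6 + v\right) v \left(1 + 2 v\right) = - 2 v \left(1 + 2 v\right) \left(6 + v\right)$)
$\left(1690375 - 2948234\right) + Y{\left(L{\left(8 \right)} \right)} = \left(1690375 - 2948234\right) - \frac{1111}{\left(-2\right) 8 \left(1 + 2 \cdot 8\right) \left(6 + 8\right)} = -1257859 - \frac{1111}{\left(-2\right) 8 \left(1 + 16\right) 14} = -1257859 - \frac{1111}{\left(-2\right) 8 \cdot 17 \cdot 14} = -1257859 - \frac{1111}{-3808} = -1257859 - - \frac{1111}{3808} = -1257859 + \frac{1111}{3808} = - \frac{4789925961}{3808}$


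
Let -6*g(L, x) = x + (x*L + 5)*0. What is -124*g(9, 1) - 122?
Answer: -304/3 ≈ -101.33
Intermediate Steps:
g(L, x) = -x/6 (g(L, x) = -(x + (x*L + 5)*0)/6 = -(x + (L*x + 5)*0)/6 = -(x + (5 + L*x)*0)/6 = -(x + 0)/6 = -x/6)
-124*g(9, 1) - 122 = -(-62)/3 - 122 = -124*(-⅙) - 122 = 62/3 - 122 = -304/3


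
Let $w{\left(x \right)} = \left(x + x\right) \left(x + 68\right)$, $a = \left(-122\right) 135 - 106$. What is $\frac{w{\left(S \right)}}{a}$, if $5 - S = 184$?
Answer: $- \frac{537}{224} \approx -2.3973$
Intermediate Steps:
$S = -179$ ($S = 5 - 184 = -179$)
$a = -16576$ ($a = -16470 - 106 = -16576$)
$w{\left(x \right)} = 2 x \left(68 + x\right)$
$\frac{w{\left(S \right)}}{a} = \frac{2 \left(-179\right) \left(68 - 179\right)}{-16576} = 2 \left(-179\right) \left(-111\right) \left(- \frac{1}{16576}\right) = 39738 \left(- \frac{1}{16576}\right) = - \frac{537}{224}$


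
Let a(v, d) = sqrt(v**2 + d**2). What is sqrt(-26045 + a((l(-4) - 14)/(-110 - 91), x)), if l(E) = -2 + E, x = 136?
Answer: sqrt(-1052244045 + 804*sqrt(46703581))/201 ≈ 160.96*I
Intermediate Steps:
a(v, d) = sqrt(d**2 + v**2)
sqrt(-26045 + a((l(-4) - 14)/(-110 - 91), x)) = sqrt(-26045 + sqrt(136**2 + (((-2 - 4) - 14)/(-110 - 91))**2)) = sqrt(-26045 + sqrt(18496 + ((-6 - 14)/(-201))**2)) = sqrt(-26045 + sqrt(18496 + (-20*(-1/201))**2)) = sqrt(-26045 + sqrt(18496 + (20/201)**2)) = sqrt(-26045 + sqrt(18496 + 400/40401)) = sqrt(-26045 + sqrt(747257296/40401)) = sqrt(-26045 + 4*sqrt(46703581)/201)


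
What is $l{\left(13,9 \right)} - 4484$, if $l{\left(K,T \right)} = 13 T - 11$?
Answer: $-4378$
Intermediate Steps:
$l{\left(K,T \right)} = -11 + 13 T$
$l{\left(13,9 \right)} - 4484 = \left(-11 + 13 \cdot 9\right) - 4484 = \left(-11 + 117\right) - 4484 = 106 - 4484 = -4378$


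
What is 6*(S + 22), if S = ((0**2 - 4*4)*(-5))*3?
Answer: 1572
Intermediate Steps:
S = 240 (S = ((0 - 16)*(-5))*3 = -16*(-5)*3 = 80*3 = 240)
6*(S + 22) = 6*(240 + 22) = 6*262 = 1572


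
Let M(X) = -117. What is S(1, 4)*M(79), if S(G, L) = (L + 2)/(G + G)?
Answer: -351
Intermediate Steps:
S(G, L) = (2 + L)/(2*G) (S(G, L) = (2 + L)/((2*G)) = (2 + L)*(1/(2*G)) = (2 + L)/(2*G))
S(1, 4)*M(79) = ((½)*(2 + 4)/1)*(-117) = ((½)*1*6)*(-117) = 3*(-117) = -351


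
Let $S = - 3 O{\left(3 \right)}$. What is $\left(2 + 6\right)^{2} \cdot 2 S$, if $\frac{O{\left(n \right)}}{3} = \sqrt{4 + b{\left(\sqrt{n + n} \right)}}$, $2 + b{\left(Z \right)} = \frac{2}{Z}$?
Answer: $- 384 \sqrt{18 + 3 \sqrt{6}} \approx -1933.3$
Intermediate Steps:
$b{\left(Z \right)} = -2 + \frac{2}{Z}$
$O{\left(n \right)} = 3 \sqrt{2 + \frac{\sqrt{2}}{\sqrt{n}}}$ ($O{\left(n \right)} = 3 \sqrt{4 - \left(2 - \frac{2}{\sqrt{n + n}}\right)} = 3 \sqrt{4 - \left(2 - \frac{2}{\sqrt{2 n}}\right)} = 3 \sqrt{4 - \left(2 - \frac{2}{\sqrt{2} \sqrt{n}}\right)} = 3 \sqrt{4 - \left(2 - 2 \frac{\sqrt{2}}{2 \sqrt{n}}\right)} = 3 \sqrt{4 - \left(2 - \frac{\sqrt{2}}{\sqrt{n}}\right)} = 3 \sqrt{2 + \frac{\sqrt{2}}{\sqrt{n}}}$)
$S = - 9 \sqrt{2 + \frac{\sqrt{6}}{3}}$ ($S = - 3 \cdot 3 \sqrt{2 + \frac{\sqrt{2}}{\sqrt{3}}} = - 3 \cdot 3 \sqrt{2 + \sqrt{2} \frac{\sqrt{3}}{3}} = - 3 \cdot 3 \sqrt{2 + \frac{\sqrt{6}}{3}} = - 9 \sqrt{2 + \frac{\sqrt{6}}{3}} \approx -15.104$)
$\left(2 + 6\right)^{2} \cdot 2 S = \left(2 + 6\right)^{2} \cdot 2 \left(- 3 \sqrt{18 + 3 \sqrt{6}}\right) = 8^{2} \cdot 2 \left(- 3 \sqrt{18 + 3 \sqrt{6}}\right) = 64 \cdot 2 \left(- 3 \sqrt{18 + 3 \sqrt{6}}\right) = 128 \left(- 3 \sqrt{18 + 3 \sqrt{6}}\right) = - 384 \sqrt{18 + 3 \sqrt{6}}$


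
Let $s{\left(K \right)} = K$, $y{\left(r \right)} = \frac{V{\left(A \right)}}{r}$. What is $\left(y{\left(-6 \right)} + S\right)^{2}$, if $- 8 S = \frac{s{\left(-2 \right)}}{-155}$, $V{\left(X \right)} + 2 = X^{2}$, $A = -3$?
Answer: $\frac{4721929}{3459600} \approx 1.3649$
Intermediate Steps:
$V{\left(X \right)} = -2 + X^{2}$
$y{\left(r \right)} = \frac{7}{r}$ ($y{\left(r \right)} = \frac{-2 + \left(-3\right)^{2}}{r} = \frac{-2 + 9}{r} = \frac{7}{r}$)
$S = - \frac{1}{620}$ ($S = - \frac{\left(-2\right) \frac{1}{-155}}{8} = - \frac{\left(-2\right) \left(- \frac{1}{155}\right)}{8} = \left(- \frac{1}{8}\right) \frac{2}{155} = - \frac{1}{620} \approx -0.0016129$)
$\left(y{\left(-6 \right)} + S\right)^{2} = \left(\frac{7}{-6} - \frac{1}{620}\right)^{2} = \left(7 \left(- \frac{1}{6}\right) - \frac{1}{620}\right)^{2} = \left(- \frac{7}{6} - \frac{1}{620}\right)^{2} = \left(- \frac{2173}{1860}\right)^{2} = \frac{4721929}{3459600}$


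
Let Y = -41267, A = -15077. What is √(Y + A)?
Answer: 2*I*√14086 ≈ 237.37*I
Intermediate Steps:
√(Y + A) = √(-41267 - 15077) = √(-56344) = 2*I*√14086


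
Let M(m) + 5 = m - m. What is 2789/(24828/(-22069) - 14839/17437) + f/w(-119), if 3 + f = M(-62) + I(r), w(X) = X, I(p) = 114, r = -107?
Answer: -127797952945385/90488519513 ≈ -1412.3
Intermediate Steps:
M(m) = -5 (M(m) = -5 + (m - m) = -5 + 0 = -5)
f = 106 (f = -3 + (-5 + 114) = -3 + 109 = 106)
2789/(24828/(-22069) - 14839/17437) + f/w(-119) = 2789/(24828/(-22069) - 14839/17437) + 106/(-119) = 2789/(24828*(-1/22069) - 14839*1/17437) + 106*(-1/119) = 2789/(-24828/22069 - 14839/17437) - 106/119 = 2789/(-760407727/384817153) - 106/119 = 2789*(-384817153/760407727) - 106/119 = -1073255039717/760407727 - 106/119 = -127797952945385/90488519513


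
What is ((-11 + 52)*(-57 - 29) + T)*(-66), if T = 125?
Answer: 224466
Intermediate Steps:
((-11 + 52)*(-57 - 29) + T)*(-66) = ((-11 + 52)*(-57 - 29) + 125)*(-66) = (41*(-86) + 125)*(-66) = (-3526 + 125)*(-66) = -3401*(-66) = 224466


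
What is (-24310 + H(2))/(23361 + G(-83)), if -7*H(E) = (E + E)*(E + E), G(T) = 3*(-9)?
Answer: -85093/81669 ≈ -1.0419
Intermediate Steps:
G(T) = -27
H(E) = -4*E**2/7 (H(E) = -(E + E)*(E + E)/7 = -2*E*2*E/7 = -4*E**2/7)
(-24310 + H(2))/(23361 + G(-83)) = (-24310 - 4/7*2**2)/(23361 - 27) = (-24310 - 4/7*4)/23334 = (-24310 - 16/7)*(1/23334) = -170186/7*1/23334 = -85093/81669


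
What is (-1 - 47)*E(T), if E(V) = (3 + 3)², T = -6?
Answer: -1728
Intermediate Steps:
E(V) = 36 (E(V) = 6² = 36)
(-1 - 47)*E(T) = (-1 - 47)*36 = -48*36 = -1728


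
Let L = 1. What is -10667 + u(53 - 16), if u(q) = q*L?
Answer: -10630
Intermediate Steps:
u(q) = q (u(q) = q*1 = q)
-10667 + u(53 - 16) = -10667 + (53 - 16) = -10667 + 37 = -10630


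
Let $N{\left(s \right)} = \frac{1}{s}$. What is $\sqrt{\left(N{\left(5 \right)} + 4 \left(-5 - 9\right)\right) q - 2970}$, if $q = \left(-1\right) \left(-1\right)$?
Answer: $\frac{123 i \sqrt{5}}{5} \approx 55.007 i$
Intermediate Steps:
$q = 1$
$\sqrt{\left(N{\left(5 \right)} + 4 \left(-5 - 9\right)\right) q - 2970} = \sqrt{\left(\frac{1}{5} + 4 \left(-5 - 9\right)\right) 1 - 2970} = \sqrt{\left(\frac{1}{5} + 4 \left(-14\right)\right) 1 - 2970} = \sqrt{\left(\frac{1}{5} - 56\right) 1 - 2970} = \sqrt{\left(- \frac{279}{5}\right) 1 - 2970} = \sqrt{- \frac{279}{5} - 2970} = \sqrt{- \frac{15129}{5}} = \frac{123 i \sqrt{5}}{5}$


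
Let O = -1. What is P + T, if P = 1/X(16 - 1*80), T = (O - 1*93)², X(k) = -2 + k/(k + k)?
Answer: 26506/3 ≈ 8835.3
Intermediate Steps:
X(k) = -3/2 (X(k) = -2 + k/((2*k)) = -2 + (1/(2*k))*k = -2 + ½ = -3/2)
T = 8836 (T = (-1 - 1*93)² = (-1 - 93)² = (-94)² = 8836)
P = -⅔ (P = 1/(-3/2) = -⅔ ≈ -0.66667)
P + T = -⅔ + 8836 = 26506/3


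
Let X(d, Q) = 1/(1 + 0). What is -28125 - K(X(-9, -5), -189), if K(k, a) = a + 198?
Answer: -28134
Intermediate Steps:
X(d, Q) = 1 (X(d, Q) = 1/1 = 1)
K(k, a) = 198 + a
-28125 - K(X(-9, -5), -189) = -28125 - (198 - 189) = -28125 - 1*9 = -28125 - 9 = -28134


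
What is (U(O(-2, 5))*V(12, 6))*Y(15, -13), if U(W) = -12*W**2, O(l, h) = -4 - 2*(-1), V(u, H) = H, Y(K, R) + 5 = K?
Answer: -2880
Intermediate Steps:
Y(K, R) = -5 + K
O(l, h) = -2 (O(l, h) = -4 + 2 = -2)
(U(O(-2, 5))*V(12, 6))*Y(15, -13) = (-12*(-2)**2*6)*(-5 + 15) = (-12*4*6)*10 = -48*6*10 = -288*10 = -2880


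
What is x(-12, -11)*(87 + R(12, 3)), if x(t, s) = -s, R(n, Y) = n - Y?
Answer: 1056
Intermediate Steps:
x(-12, -11)*(87 + R(12, 3)) = (-1*(-11))*(87 + (12 - 1*3)) = 11*(87 + (12 - 3)) = 11*(87 + 9) = 11*96 = 1056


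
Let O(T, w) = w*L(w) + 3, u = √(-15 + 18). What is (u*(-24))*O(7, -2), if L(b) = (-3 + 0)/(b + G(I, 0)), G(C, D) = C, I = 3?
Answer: -216*√3 ≈ -374.12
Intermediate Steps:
L(b) = -3/(3 + b) (L(b) = (-3 + 0)/(b + 3) = -3/(3 + b))
u = √3 ≈ 1.7320
O(T, w) = 3 - 3*w/(3 + w) (O(T, w) = w*(-3/(3 + w)) + 3 = -3*w/(3 + w) + 3 = 3 - 3*w/(3 + w))
(u*(-24))*O(7, -2) = (√3*(-24))*(9/(3 - 2)) = (-24*√3)*(9/1) = (-24*√3)*(9*1) = -24*√3*9 = -216*√3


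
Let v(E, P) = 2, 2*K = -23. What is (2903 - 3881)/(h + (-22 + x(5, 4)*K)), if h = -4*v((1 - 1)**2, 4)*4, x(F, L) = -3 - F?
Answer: -489/19 ≈ -25.737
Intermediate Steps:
K = -23/2 (K = (1/2)*(-23) = -23/2 ≈ -11.500)
h = -32 (h = -4*2*4 = -8*4 = -32)
(2903 - 3881)/(h + (-22 + x(5, 4)*K)) = (2903 - 3881)/(-32 + (-22 + (-3 - 1*5)*(-23/2))) = -978/(-32 + (-22 + (-3 - 5)*(-23/2))) = -978/(-32 + (-22 - 8*(-23/2))) = -978/(-32 + (-22 + 92)) = -978/(-32 + 70) = -978/38 = -978*1/38 = -489/19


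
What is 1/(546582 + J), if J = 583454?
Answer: 1/1130036 ≈ 8.8493e-7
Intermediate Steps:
1/(546582 + J) = 1/(546582 + 583454) = 1/1130036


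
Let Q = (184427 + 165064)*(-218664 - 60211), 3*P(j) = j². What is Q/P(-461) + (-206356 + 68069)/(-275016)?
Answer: -80412698563259473/58446675336 ≈ -1.3758e+6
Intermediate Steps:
P(j) = j²/3
Q = -97464302625 (Q = 349491*(-278875) = -97464302625)
Q/P(-461) + (-206356 + 68069)/(-275016) = -97464302625/((⅓)*(-461)²) + (-206356 + 68069)/(-275016) = -97464302625/((⅓)*212521) - 138287*(-1/275016) = -97464302625/212521/3 + 138287/275016 = -97464302625*3/212521 + 138287/275016 = -292392907875/212521 + 138287/275016 = -80412698563259473/58446675336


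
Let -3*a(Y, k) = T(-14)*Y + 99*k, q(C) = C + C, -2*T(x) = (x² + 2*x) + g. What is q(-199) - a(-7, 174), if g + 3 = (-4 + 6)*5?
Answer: 33289/6 ≈ 5548.2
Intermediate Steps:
g = 7 (g = -3 + (-4 + 6)*5 = -3 + 2*5 = -3 + 10 = 7)
T(x) = -7/2 - x - x²/2 (T(x) = -((x² + 2*x) + 7)/2 = -(7 + x² + 2*x)/2 = -7/2 - x - x²/2)
q(C) = 2*C
a(Y, k) = -33*k + 175*Y/6 (a(Y, k) = -((-7/2 - 1*(-14) - ½*(-14)²)*Y + 99*k)/3 = -((-7/2 + 14 - ½*196)*Y + 99*k)/3 = -((-7/2 + 14 - 98)*Y + 99*k)/3 = -(-175*Y/2 + 99*k)/3 = -(99*k - 175*Y/2)/3 = -33*k + 175*Y/6)
q(-199) - a(-7, 174) = 2*(-199) - (-33*174 + (175/6)*(-7)) = -398 - (-5742 - 1225/6) = -398 - 1*(-35677/6) = -398 + 35677/6 = 33289/6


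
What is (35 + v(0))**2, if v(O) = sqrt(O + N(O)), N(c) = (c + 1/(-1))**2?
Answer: 1296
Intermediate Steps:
N(c) = (-1 + c)**2 (N(c) = (c - 1)**2 = (-1 + c)**2)
v(O) = sqrt(O + (-1 + O)**2)
(35 + v(0))**2 = (35 + sqrt(0 + (-1 + 0)**2))**2 = (35 + sqrt(0 + (-1)**2))**2 = (35 + sqrt(0 + 1))**2 = (35 + sqrt(1))**2 = (35 + 1)**2 = 36**2 = 1296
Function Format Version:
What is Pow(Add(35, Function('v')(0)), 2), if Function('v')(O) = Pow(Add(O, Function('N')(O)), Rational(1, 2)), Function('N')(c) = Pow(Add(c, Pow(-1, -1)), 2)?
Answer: 1296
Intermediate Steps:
Function('N')(c) = Pow(Add(-1, c), 2) (Function('N')(c) = Pow(Add(c, -1), 2) = Pow(Add(-1, c), 2))
Function('v')(O) = Pow(Add(O, Pow(Add(-1, O), 2)), Rational(1, 2))
Pow(Add(35, Function('v')(0)), 2) = Pow(Add(35, Pow(Add(0, Pow(Add(-1, 0), 2)), Rational(1, 2))), 2) = Pow(Add(35, Pow(Add(0, Pow(-1, 2)), Rational(1, 2))), 2) = Pow(Add(35, Pow(Add(0, 1), Rational(1, 2))), 2) = Pow(Add(35, Pow(1, Rational(1, 2))), 2) = Pow(Add(35, 1), 2) = Pow(36, 2) = 1296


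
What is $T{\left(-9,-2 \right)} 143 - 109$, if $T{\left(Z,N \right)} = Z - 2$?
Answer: $-1682$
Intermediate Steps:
$T{\left(Z,N \right)} = -2 + Z$
$T{\left(-9,-2 \right)} 143 - 109 = \left(-2 - 9\right) 143 - 109 = \left(-11\right) 143 - 109 = -1573 - 109 = -1682$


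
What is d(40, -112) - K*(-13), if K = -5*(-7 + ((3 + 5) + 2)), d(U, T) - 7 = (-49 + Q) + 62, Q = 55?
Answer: -120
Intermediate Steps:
d(U, T) = 75 (d(U, T) = 7 + ((-49 + 55) + 62) = 7 + (6 + 62) = 7 + 68 = 75)
K = -15 (K = -5*(-7 + (8 + 2)) = -5*(-7 + 10) = -5*3 = -15)
d(40, -112) - K*(-13) = 75 - (-15)*(-13) = 75 - 1*195 = 75 - 195 = -120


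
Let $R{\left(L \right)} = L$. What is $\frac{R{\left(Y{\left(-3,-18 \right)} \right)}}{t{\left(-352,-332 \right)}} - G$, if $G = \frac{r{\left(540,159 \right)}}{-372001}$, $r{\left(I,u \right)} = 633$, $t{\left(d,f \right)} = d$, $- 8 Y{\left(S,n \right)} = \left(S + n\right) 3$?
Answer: $- \frac{21653535}{1047554816} \approx -0.020671$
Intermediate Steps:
$Y{\left(S,n \right)} = - \frac{3 S}{8} - \frac{3 n}{8}$ ($Y{\left(S,n \right)} = - \frac{\left(S + n\right) 3}{8} = - \frac{3 S + 3 n}{8} = - \frac{3 S}{8} - \frac{3 n}{8}$)
$G = - \frac{633}{372001}$ ($G = \frac{633}{-372001} = 633 \left(- \frac{1}{372001}\right) = - \frac{633}{372001} \approx -0.0017016$)
$\frac{R{\left(Y{\left(-3,-18 \right)} \right)}}{t{\left(-352,-332 \right)}} - G = \frac{\left(- \frac{3}{8}\right) \left(-3\right) - - \frac{27}{4}}{-352} - - \frac{633}{372001} = \left(\frac{9}{8} + \frac{27}{4}\right) \left(- \frac{1}{352}\right) + \frac{633}{372001} = \frac{63}{8} \left(- \frac{1}{352}\right) + \frac{633}{372001} = - \frac{63}{2816} + \frac{633}{372001} = - \frac{21653535}{1047554816}$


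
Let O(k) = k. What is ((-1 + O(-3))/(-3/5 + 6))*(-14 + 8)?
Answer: 40/9 ≈ 4.4444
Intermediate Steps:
((-1 + O(-3))/(-3/5 + 6))*(-14 + 8) = ((-1 - 3)/(-3/5 + 6))*(-14 + 8) = -4/(-3*⅕ + 6)*(-6) = -4/(-⅗ + 6)*(-6) = -4/27/5*(-6) = -4*5/27*(-6) = -20/27*(-6) = 40/9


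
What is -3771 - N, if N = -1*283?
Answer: -3488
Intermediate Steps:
N = -283
-3771 - N = -3771 - 1*(-283) = -3771 + 283 = -3488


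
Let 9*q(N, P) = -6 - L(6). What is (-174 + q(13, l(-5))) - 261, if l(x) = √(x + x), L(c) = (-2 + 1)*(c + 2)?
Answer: -3913/9 ≈ -434.78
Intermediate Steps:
L(c) = -2 - c (L(c) = -(2 + c) = -2 - c)
l(x) = √2*√x (l(x) = √(2*x) = √2*√x)
q(N, P) = 2/9 (q(N, P) = (-6 - (-2 - 1*6))/9 = (-6 - (-2 - 6))/9 = (-6 - 1*(-8))/9 = (-6 + 8)/9 = (⅑)*2 = 2/9)
(-174 + q(13, l(-5))) - 261 = (-174 + 2/9) - 261 = -1564/9 - 261 = -3913/9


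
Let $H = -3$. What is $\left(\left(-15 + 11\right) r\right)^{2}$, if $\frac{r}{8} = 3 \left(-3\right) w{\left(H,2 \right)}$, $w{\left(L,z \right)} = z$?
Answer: $331776$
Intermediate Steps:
$r = -144$ ($r = 8 \cdot 3 \left(-3\right) 2 = 8 \left(\left(-9\right) 2\right) = 8 \left(-18\right) = -144$)
$\left(\left(-15 + 11\right) r\right)^{2} = \left(\left(-15 + 11\right) \left(-144\right)\right)^{2} = \left(\left(-4\right) \left(-144\right)\right)^{2} = 576^{2} = 331776$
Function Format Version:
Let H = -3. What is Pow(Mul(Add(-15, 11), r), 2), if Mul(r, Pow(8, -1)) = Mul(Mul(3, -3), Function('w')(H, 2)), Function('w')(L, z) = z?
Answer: 331776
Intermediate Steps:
r = -144 (r = Mul(8, Mul(Mul(3, -3), 2)) = Mul(8, Mul(-9, 2)) = Mul(8, -18) = -144)
Pow(Mul(Add(-15, 11), r), 2) = Pow(Mul(Add(-15, 11), -144), 2) = Pow(Mul(-4, -144), 2) = Pow(576, 2) = 331776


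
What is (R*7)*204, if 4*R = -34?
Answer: -12138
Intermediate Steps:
R = -17/2 (R = (1/4)*(-34) = -17/2 ≈ -8.5000)
(R*7)*204 = -17/2*7*204 = -119/2*204 = -12138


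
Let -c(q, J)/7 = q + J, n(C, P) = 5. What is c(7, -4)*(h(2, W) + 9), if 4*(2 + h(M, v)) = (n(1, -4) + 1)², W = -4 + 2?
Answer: -336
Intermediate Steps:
c(q, J) = -7*J - 7*q (c(q, J) = -7*(q + J) = -7*(J + q) = -7*J - 7*q)
W = -2
h(M, v) = 7 (h(M, v) = -2 + (5 + 1)²/4 = -2 + (¼)*6² = -2 + (¼)*36 = -2 + 9 = 7)
c(7, -4)*(h(2, W) + 9) = (-7*(-4) - 7*7)*(7 + 9) = (28 - 49)*16 = -21*16 = -336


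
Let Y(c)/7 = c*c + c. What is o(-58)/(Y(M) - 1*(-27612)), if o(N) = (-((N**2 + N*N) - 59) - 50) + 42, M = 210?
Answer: -6677/337782 ≈ -0.019767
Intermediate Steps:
Y(c) = 7*c + 7*c**2 (Y(c) = 7*(c*c + c) = 7*(c**2 + c) = 7*(c + c**2) = 7*c + 7*c**2)
o(N) = 51 - 2*N**2 (o(N) = (-((N**2 + N**2) - 59) - 50) + 42 = (-(2*N**2 - 59) - 50) + 42 = (-(-59 + 2*N**2) - 50) + 42 = ((59 - 2*N**2) - 50) + 42 = (9 - 2*N**2) + 42 = 51 - 2*N**2)
o(-58)/(Y(M) - 1*(-27612)) = (51 - 2*(-58)**2)/(7*210*(1 + 210) - 1*(-27612)) = (51 - 2*3364)/(7*210*211 + 27612) = (51 - 6728)/(310170 + 27612) = -6677/337782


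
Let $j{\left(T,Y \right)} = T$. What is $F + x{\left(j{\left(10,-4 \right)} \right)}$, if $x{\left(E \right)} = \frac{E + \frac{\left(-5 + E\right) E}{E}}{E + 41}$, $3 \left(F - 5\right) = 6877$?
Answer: $\frac{117179}{51} \approx 2297.6$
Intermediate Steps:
$F = \frac{6892}{3}$ ($F = 5 + \frac{1}{3} \cdot 6877 = 5 + \frac{6877}{3} = \frac{6892}{3} \approx 2297.3$)
$x{\left(E \right)} = \frac{-5 + 2 E}{41 + E}$ ($x{\left(E \right)} = \frac{E + \frac{E \left(-5 + E\right)}{E}}{41 + E} = \frac{E + \left(-5 + E\right)}{41 + E} = \frac{-5 + 2 E}{41 + E}$)
$F + x{\left(j{\left(10,-4 \right)} \right)} = \frac{6892}{3} + \frac{-5 + 2 \cdot 10}{41 + 10} = \frac{6892}{3} + \frac{-5 + 20}{51} = \frac{6892}{3} + \frac{1}{51} \cdot 15 = \frac{6892}{3} + \frac{5}{17} = \frac{117179}{51}$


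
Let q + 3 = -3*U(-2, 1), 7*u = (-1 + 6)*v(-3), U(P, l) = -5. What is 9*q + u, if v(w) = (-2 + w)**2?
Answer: 881/7 ≈ 125.86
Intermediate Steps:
u = 125/7 (u = ((-1 + 6)*(-2 - 3)**2)/7 = (5*(-5)**2)/7 = (5*25)/7 = (1/7)*125 = 125/7 ≈ 17.857)
q = 12 (q = -3 - 3*(-5) = -3 + 15 = 12)
9*q + u = 9*12 + 125/7 = 108 + 125/7 = 881/7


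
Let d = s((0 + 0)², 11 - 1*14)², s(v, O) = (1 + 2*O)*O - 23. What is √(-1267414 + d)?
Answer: 5*I*√50694 ≈ 1125.8*I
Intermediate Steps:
s(v, O) = -23 + O*(1 + 2*O) (s(v, O) = O*(1 + 2*O) - 23 = -23 + O*(1 + 2*O))
d = 64 (d = (-23 + (11 - 1*14) + 2*(11 - 1*14)²)² = (-23 + (11 - 14) + 2*(11 - 14)²)² = (-23 - 3 + 2*(-3)²)² = (-23 - 3 + 2*9)² = (-23 - 3 + 18)² = (-8)² = 64)
√(-1267414 + d) = √(-1267414 + 64) = √(-1267350) = 5*I*√50694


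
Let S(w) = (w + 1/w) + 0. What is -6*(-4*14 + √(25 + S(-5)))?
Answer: 336 - 18*√55/5 ≈ 309.30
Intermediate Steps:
S(w) = w + 1/w
-6*(-4*14 + √(25 + S(-5))) = -6*(-4*14 + √(25 + (-5 + 1/(-5)))) = -6*(-56 + √(25 + (-5 - ⅕))) = -6*(-56 + √(25 - 26/5)) = -6*(-56 + √(99/5)) = -6*(-56 + 3*√55/5) = 336 - 18*√55/5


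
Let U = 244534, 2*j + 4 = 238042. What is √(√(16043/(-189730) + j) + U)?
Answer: √(8802606038128600 + 189730*√4284380183246710)/189730 ≈ 494.85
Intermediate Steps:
j = 119019 (j = -2 + (½)*238042 = -2 + 119021 = 119019)
√(√(16043/(-189730) + j) + U) = √(√(16043/(-189730) + 119019) + 244534) = √(√(16043*(-1/189730) + 119019) + 244534) = √(√(-16043/189730 + 119019) + 244534) = √(√(22581458827/189730) + 244534) = √(√4284380183246710/189730 + 244534) = √(244534 + √4284380183246710/189730)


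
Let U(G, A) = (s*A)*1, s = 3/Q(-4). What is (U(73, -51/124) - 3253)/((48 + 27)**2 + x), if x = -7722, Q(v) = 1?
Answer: 403525/260028 ≈ 1.5519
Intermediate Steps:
s = 3 (s = 3/1 = 3*1 = 3)
U(G, A) = 3*A (U(G, A) = (3*A)*1 = 3*A)
(U(73, -51/124) - 3253)/((48 + 27)**2 + x) = (3*(-51/124) - 3253)/((48 + 27)**2 - 7722) = (3*(-51*1/124) - 3253)/(75**2 - 7722) = (3*(-51/124) - 3253)/(5625 - 7722) = (-153/124 - 3253)/(-2097) = -403525/124*(-1/2097) = 403525/260028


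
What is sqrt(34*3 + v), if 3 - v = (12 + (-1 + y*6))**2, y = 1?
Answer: 2*I*sqrt(46) ≈ 13.565*I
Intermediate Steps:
v = -286 (v = 3 - (12 + (-1 + 1*6))**2 = 3 - (12 + (-1 + 6))**2 = 3 - (12 + 5)**2 = 3 - 1*17**2 = 3 - 1*289 = 3 - 289 = -286)
sqrt(34*3 + v) = sqrt(34*3 - 286) = sqrt(102 - 286) = sqrt(-184) = 2*I*sqrt(46)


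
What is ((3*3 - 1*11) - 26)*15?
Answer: -420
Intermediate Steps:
((3*3 - 1*11) - 26)*15 = ((9 - 11) - 26)*15 = (-2 - 26)*15 = -28*15 = -420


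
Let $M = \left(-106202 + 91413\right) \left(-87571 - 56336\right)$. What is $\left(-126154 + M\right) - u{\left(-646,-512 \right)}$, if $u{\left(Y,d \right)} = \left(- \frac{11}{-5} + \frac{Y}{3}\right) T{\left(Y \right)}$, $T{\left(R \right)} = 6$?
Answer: $\frac{10640578739}{5} \approx 2.1281 \cdot 10^{9}$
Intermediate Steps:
$M = 2128240623$ ($M = \left(-14789\right) \left(-143907\right) = 2128240623$)
$u{\left(Y,d \right)} = \frac{66}{5} + 2 Y$ ($u{\left(Y,d \right)} = \left(- \frac{11}{-5} + \frac{Y}{3}\right) 6 = \left(\left(-11\right) \left(- \frac{1}{5}\right) + Y \frac{1}{3}\right) 6 = \left(\frac{11}{5} + \frac{Y}{3}\right) 6 = \frac{66}{5} + 2 Y$)
$\left(-126154 + M\right) - u{\left(-646,-512 \right)} = \left(-126154 + 2128240623\right) - \left(\frac{66}{5} + 2 \left(-646\right)\right) = 2128114469 - \left(\frac{66}{5} - 1292\right) = 2128114469 - - \frac{6394}{5} = 2128114469 + \frac{6394}{5} = \frac{10640578739}{5}$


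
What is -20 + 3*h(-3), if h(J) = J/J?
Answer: -17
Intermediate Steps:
h(J) = 1
-20 + 3*h(-3) = -20 + 3*1 = -20 + 3 = -17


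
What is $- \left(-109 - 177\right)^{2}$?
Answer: $-81796$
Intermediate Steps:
$- \left(-109 - 177\right)^{2} = - \left(-286\right)^{2} = \left(-1\right) 81796 = -81796$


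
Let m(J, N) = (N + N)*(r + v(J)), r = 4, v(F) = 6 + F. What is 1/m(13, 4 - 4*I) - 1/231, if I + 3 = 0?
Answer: -505/170016 ≈ -0.0029703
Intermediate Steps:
I = -3 (I = -3 + 0 = -3)
m(J, N) = 2*N*(10 + J) (m(J, N) = (N + N)*(4 + (6 + J)) = (2*N)*(10 + J) = 2*N*(10 + J))
1/m(13, 4 - 4*I) - 1/231 = 1/(2*(4 - 4*(-3))*(10 + 13)) - 1/231 = 1/(2*(4 + 12)*23) - 1*1/231 = 1/(2*16*23) - 1/231 = 1/736 - 1/231 = -505/170016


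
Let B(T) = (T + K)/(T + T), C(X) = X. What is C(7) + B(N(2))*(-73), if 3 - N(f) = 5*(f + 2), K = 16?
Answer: 165/34 ≈ 4.8529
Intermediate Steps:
N(f) = -7 - 5*f (N(f) = 3 - 5*(f + 2) = 3 - 5*(2 + f) = 3 - (10 + 5*f) = 3 + (-10 - 5*f) = -7 - 5*f)
B(T) = (16 + T)/(2*T) (B(T) = (T + 16)/(T + T) = (16 + T)/((2*T)) = (16 + T)*(1/(2*T)) = (16 + T)/(2*T))
C(7) + B(N(2))*(-73) = 7 + ((16 + (-7 - 5*2))/(2*(-7 - 5*2)))*(-73) = 7 + ((16 + (-7 - 10))/(2*(-7 - 10)))*(-73) = 7 + ((½)*(16 - 17)/(-17))*(-73) = 7 + ((½)*(-1/17)*(-1))*(-73) = 7 + (1/34)*(-73) = 7 - 73/34 = 165/34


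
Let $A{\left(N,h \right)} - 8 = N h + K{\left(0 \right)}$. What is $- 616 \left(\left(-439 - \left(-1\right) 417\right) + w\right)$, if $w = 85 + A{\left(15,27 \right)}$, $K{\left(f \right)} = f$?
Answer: $-293216$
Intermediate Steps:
$A{\left(N,h \right)} = 8 + N h$ ($A{\left(N,h \right)} = 8 + \left(N h + 0\right) = 8 + N h$)
$w = 498$ ($w = 85 + \left(8 + 15 \cdot 27\right) = 85 + \left(8 + 405\right) = 85 + 413 = 498$)
$- 616 \left(\left(-439 - \left(-1\right) 417\right) + w\right) = - 616 \left(\left(-439 - \left(-1\right) 417\right) + 498\right) = - 616 \left(\left(-439 - -417\right) + 498\right) = - 616 \left(\left(-439 + 417\right) + 498\right) = - 616 \left(-22 + 498\right) = \left(-616\right) 476 = -293216$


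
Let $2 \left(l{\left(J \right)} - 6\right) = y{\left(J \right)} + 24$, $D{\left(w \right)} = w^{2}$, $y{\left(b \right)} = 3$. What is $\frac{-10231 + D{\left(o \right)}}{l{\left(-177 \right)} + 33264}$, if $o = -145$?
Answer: $\frac{7196}{22189} \approx 0.3243$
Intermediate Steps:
$l{\left(J \right)} = \frac{39}{2}$ ($l{\left(J \right)} = 6 + \frac{3 + 24}{2} = 6 + \frac{1}{2} \cdot 27 = 6 + \frac{27}{2} = \frac{39}{2}$)
$\frac{-10231 + D{\left(o \right)}}{l{\left(-177 \right)} + 33264} = \frac{-10231 + \left(-145\right)^{2}}{\frac{39}{2} + 33264} = \frac{-10231 + 21025}{\frac{66567}{2}} = 10794 \cdot \frac{2}{66567} = \frac{7196}{22189}$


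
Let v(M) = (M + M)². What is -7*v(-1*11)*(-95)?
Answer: 321860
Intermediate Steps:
v(M) = 4*M² (v(M) = (2*M)² = 4*M²)
-7*v(-1*11)*(-95) = -28*(-1*11)²*(-95) = -28*(-11)²*(-95) = -28*121*(-95) = -7*484*(-95) = -3388*(-95) = 321860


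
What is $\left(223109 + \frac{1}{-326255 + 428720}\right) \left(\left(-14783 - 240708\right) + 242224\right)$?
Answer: $- \frac{303295078522162}{102465} \approx -2.96 \cdot 10^{9}$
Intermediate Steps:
$\left(223109 + \frac{1}{-326255 + 428720}\right) \left(\left(-14783 - 240708\right) + 242224\right) = \left(223109 + \frac{1}{102465}\right) \left(-255491 + 242224\right) = \left(223109 + \frac{1}{102465}\right) \left(-13267\right) = \frac{22860863686}{102465} \left(-13267\right) = - \frac{303295078522162}{102465}$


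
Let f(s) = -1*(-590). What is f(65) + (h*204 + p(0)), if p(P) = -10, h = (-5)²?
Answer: 5680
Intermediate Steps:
h = 25
f(s) = 590
f(65) + (h*204 + p(0)) = 590 + (25*204 - 10) = 590 + (5100 - 10) = 590 + 5090 = 5680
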